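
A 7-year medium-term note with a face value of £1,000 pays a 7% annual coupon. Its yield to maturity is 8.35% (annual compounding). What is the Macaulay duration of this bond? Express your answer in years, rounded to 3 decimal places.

Periodic yield y = 0.0835. Discount each cash flow and weight by its year:
  t   CF        PV=CF/(1+0.0835)^t    t·PV
  1        70.00        64.6054        64.6054
  2        70.00        59.6266       119.2532
  3        70.00        55.0315       165.0945
  4        70.00        50.7905       203.1619
  5        70.00        46.8763       234.3816
  6        70.00        43.2638       259.5827
  7     1,070.00       610.3534     4,272.4738
  Σ                    930.5476     5,318.5532
Price P = Σ PV = 930.5476.
Macaulay duration = Σ(t·PV) / P = 5,318.5532 / 930.5476 = 5.71551 years.

5.716 years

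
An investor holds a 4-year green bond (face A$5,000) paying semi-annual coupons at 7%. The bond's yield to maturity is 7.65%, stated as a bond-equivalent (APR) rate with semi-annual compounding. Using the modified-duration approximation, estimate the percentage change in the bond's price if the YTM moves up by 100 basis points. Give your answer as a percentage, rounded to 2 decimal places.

-3.42%

Periodic yield y = 0.03825. Modified duration first:
  t   CF        PV=CF/(1+0.03825)^t    t·PV
  1       175.00       168.5529       168.5529
  2       175.00       162.3432       324.6865
  3       175.00       156.3624       469.0871
  4       175.00       150.6018       602.4074
  5       175.00       145.0535       725.2677
  6       175.00       139.7097       838.2579
  7       175.00       134.5626       941.9384
  8     5,175.00     3,832.6118    30,660.8946
  Σ                  4,889.7979    34,731.0925
P = 4,889.7979; D_Mac = 7.10277 half-year periods = 3.55138 yrs; D_mod = 3.55138/(1+0.03825) = 3.42055 yrs.
ΔP/P ≈ -D_mod · Δy = -3.42055 × (+0.01) = -0.034205 = -3.4205%.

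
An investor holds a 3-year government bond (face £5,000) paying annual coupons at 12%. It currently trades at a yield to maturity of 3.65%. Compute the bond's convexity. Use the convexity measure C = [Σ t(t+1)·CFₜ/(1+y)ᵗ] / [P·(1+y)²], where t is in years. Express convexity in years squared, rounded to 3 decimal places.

With y = 0.0365:
  t   CF        PV=CF/(1+0.0365)^t    t·PV        t(t+1)·PV
  1       600.00       578.8712       578.8712       1,157.7424
  2       600.00       558.4864     1,116.9729       3,350.9187
  3     5,600.00     5,028.9823    15,086.9469      60,347.7877
  Σ                  6,166.3400    16,782.7910      64,856.4488
P = 6,166.3400.
Convexity = Σ t(t+1)·PV / [P·(1+y)²] = 64,856.4488 / (6,166.3400 × 1.074332) = 9.79010.

9.790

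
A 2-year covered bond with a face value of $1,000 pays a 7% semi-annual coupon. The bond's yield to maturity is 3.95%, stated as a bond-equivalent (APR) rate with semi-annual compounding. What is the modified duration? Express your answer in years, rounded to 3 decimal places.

Periodic yield y = 0.01975. First find Macaulay duration:
  t   CF        PV=CF/(1+0.01975)^t    t·PV
  1        35.00        34.3221        34.3221
  2        35.00        33.6574        67.3148
  3        35.00        33.0055        99.0166
  4     1,035.00       957.1180     3,828.4721
  Σ                  1,058.1031     4,029.1257
P = 1,058.1031; Macaulay duration = 4,029.1257 / 1,058.1031 = 3.80788 half-year periods = 1.90394 years.
Modified duration = D_Mac / (1 + y) = 1.90394 / 1.01975 = 1.86706 years.

1.867 years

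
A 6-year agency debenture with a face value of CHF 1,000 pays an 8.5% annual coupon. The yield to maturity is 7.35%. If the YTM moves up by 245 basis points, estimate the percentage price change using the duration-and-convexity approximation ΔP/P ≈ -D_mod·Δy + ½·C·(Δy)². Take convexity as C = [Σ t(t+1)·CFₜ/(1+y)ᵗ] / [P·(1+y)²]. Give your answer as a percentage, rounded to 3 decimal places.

With y = 0.0735:
  t   CF        PV=CF/(1+0.0735)^t    t·PV        t(t+1)·PV
  1        85.00        79.1803        79.1803         158.3605
  2        85.00        73.7590       147.5179         442.5538
  3        85.00        68.7089       206.1266         824.5064
  4        85.00        64.0045       256.0181       1,280.0907
  5        85.00        59.6223       298.1115       1,788.6688
  6     1,085.00       708.9530     4,253.7180      29,776.0261
  Σ                  1,054.2279     5,240.6724      34,270.2062
P = 1,054.2279; D_Mac = 4.97110 yrs; D_mod = 4.63074 yrs; C = 28.20838.
Duration effect: -4.63074 × (+0.0245) = -0.113453
Convexity effect: 0.5 × 28.20838 × (0.0245)² = +0.0084660
ΔP/P ≈ -0.113453 + 0.0084660 = -0.104987 = -10.4987%.

-10.499%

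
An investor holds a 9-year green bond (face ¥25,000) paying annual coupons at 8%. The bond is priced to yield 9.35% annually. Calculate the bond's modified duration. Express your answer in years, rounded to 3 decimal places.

6.074 years

Periodic yield y = 0.0935. First find Macaulay duration:
  t   CF        PV=CF/(1+0.0935)^t    t·PV
  1     2,000.00     1,828.9895     1,828.9895
  2     2,000.00     1,672.6013     3,345.2025
  3     2,000.00     1,529.5851     4,588.7552
  4     2,000.00     1,398.7975     5,595.1900
  5     2,000.00     1,279.1930     6,395.9648
  6     2,000.00     1,169.8152     7,018.8914
  7     2,000.00     1,069.7899     7,488.5291
  8     2,000.00       978.3172     7,826.5377
  9    27,000.00    12,077.9903   108,701.9130
  Σ                 23,005.0789   152,789.9732
P = 23,005.0789; Macaulay duration = 152,789.9732 / 23,005.0789 = 6.64158 years.
Modified duration = D_Mac / (1 + y) = 6.64158 / 1.0935 = 6.07369 years.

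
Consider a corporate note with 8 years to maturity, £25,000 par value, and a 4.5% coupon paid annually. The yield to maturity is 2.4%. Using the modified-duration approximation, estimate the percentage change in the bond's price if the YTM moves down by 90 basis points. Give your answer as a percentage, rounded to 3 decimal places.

+6.135%

Periodic yield y = 0.024. Modified duration first:
  t   CF        PV=CF/(1+0.024)^t    t·PV
  1     1,125.00     1,098.6328     1,098.6328
  2     1,125.00     1,072.8836     2,145.7672
  3     1,125.00     1,047.7379     3,143.2137
  4     1,125.00     1,023.1815     4,092.7262
  5     1,125.00       999.2007     4,996.0036
  6     1,125.00       975.7820     5,854.6917
  7     1,125.00       952.9121     6,670.3845
  8    26,125.00    21,610.0935   172,880.7480
  Σ                 28,780.4241   200,882.1677
P = 28,780.4241; D_Mac = 6.97982 yrs; D_mod = 6.97982/(1+0.024) = 6.81623 yrs.
ΔP/P ≈ -D_mod · Δy = -6.81623 × (-0.009) = +0.061346 = +6.1346%.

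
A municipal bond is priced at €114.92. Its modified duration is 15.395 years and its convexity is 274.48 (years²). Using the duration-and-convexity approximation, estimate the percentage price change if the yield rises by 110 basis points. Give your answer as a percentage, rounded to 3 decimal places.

-15.274%

Duration effect: -D_mod·Δy = -15.395 × (+0.011) = -0.169345
Convexity effect: ½·C·(Δy)² = 0.5 × 274.48 × (0.011)² = +0.01660604
ΔP/P ≈ -0.169345 + 0.01660604 = -0.15273896
= -15.273896%.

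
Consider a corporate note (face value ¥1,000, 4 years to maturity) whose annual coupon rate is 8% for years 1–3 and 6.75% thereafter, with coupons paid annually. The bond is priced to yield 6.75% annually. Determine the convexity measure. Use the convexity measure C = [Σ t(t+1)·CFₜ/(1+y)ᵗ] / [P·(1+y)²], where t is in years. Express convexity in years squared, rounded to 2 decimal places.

15.12

With y = 0.0675:
  t   CF        PV=CF/(1+0.0675)^t    t·PV        t(t+1)·PV
  1        80.00        74.9415        74.9415         149.8829
  2        80.00        70.2028       140.4055         421.2166
  3        80.00        65.7637       197.2911         789.1646
  4     1,067.50       822.0464     3,288.1857      16,440.9286
  Σ                  1,032.9544     3,700.8239      17,801.1927
P = 1,032.9544.
Convexity = Σ t(t+1)·PV / [P·(1+y)²] = 17,801.1927 / (1,032.9544 × 1.139556) = 15.12280.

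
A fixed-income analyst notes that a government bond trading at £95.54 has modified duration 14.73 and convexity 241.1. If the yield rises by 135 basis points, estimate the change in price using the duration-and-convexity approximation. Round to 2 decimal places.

Duration effect: -D_mod·Δy = -14.73 × (+0.0135) = -0.198855
Convexity effect: ½·C·(Δy)² = 0.5 × 241.1 × (0.0135)² = +0.0219702375
ΔP/P ≈ -0.198855 + 0.0219702375 = -0.1768847625
ΔP ≈ 95.54 × (-0.1768847625) = -16.89957020925.

-£16.90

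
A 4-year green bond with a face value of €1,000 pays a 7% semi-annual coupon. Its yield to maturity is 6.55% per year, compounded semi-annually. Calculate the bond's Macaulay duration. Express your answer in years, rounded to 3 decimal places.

Periodic yield y = 0.03275. Discount each cash flow and weight by its period:
  t   CF        PV=CF/(1+0.03275)^t    t·PV
  1        35.00        33.8901        33.8901
  2        35.00        32.8154        65.6308
  3        35.00        31.7748        95.3243
  4        35.00        30.7671       123.0686
  5        35.00        29.7915       148.9574
  6        35.00        28.8467       173.0805
  7        35.00        27.9320       195.5238
  8     1,035.00       799.7951     6,398.3605
  Σ                  1,015.6127     7,233.8360
Price P = Σ PV = 1,015.6127.
Macaulay duration = Σ(t·PV) / P = 7,233.8360 / 1,015.6127 = 7.12263 half-year periods.
In years: 7.12263 / 2 = 3.56132 years.

3.561 years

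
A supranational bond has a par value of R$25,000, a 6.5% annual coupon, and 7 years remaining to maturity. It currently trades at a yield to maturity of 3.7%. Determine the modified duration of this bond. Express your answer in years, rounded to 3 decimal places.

Periodic yield y = 0.037. First find Macaulay duration:
  t   CF        PV=CF/(1+0.037)^t    t·PV
  1     1,625.00     1,567.0203     1,567.0203
  2     1,625.00     1,511.1092     3,022.2184
  3     1,625.00     1,457.1931     4,371.5792
  4     1,625.00     1,405.2006     5,620.8026
  5     1,625.00     1,355.0633     6,775.3165
  6     1,625.00     1,306.7149     7,840.2891
  7    26,625.00    20,646.1140   144,522.7982
  Σ                 29,248.4154   173,720.0243
P = 29,248.4154; Macaulay duration = 173,720.0243 / 29,248.4154 = 5.93947 years.
Modified duration = D_Mac / (1 + y) = 5.93947 / 1.037 = 5.72755 years.

5.728 years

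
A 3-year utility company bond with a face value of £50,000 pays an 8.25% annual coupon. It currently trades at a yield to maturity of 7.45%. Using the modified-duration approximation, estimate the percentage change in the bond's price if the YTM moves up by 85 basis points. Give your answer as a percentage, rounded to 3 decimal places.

-2.199%

Periodic yield y = 0.0745. Modified duration first:
  t   CF        PV=CF/(1+0.0745)^t    t·PV
  1     4,125.00     3,838.9949     3,838.9949
  2     4,125.00     3,572.8198     7,145.6396
  3    54,125.00    43,629.3407   130,888.0220
  Σ                 51,041.1554   141,872.6565
P = 51,041.1554; D_Mac = 2.77957 yrs; D_mod = 2.77957/(1+0.0745) = 2.58685 yrs.
ΔP/P ≈ -D_mod · Δy = -2.58685 × (+0.0085) = -0.021988 = -2.1988%.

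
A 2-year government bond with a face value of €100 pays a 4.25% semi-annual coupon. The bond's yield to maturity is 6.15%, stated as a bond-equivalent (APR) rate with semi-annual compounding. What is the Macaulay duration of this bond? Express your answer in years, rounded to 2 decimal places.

Periodic yield y = 0.03075. Discount each cash flow and weight by its period:
  t   CF        PV=CF/(1+0.03075)^t    t·PV
  1        2.125         2.0616         2.0616
  2        2.125         2.0001         4.0002
  3        2.125         1.9404         5.8213
  4      102.125        90.4729       361.8918
  Σ                     96.4751       373.7749
Price P = Σ PV = 96.4751.
Macaulay duration = Σ(t·PV) / P = 373.7749 / 96.4751 = 3.87432 half-year periods.
In years: 3.87432 / 2 = 1.93716 years.

1.94 years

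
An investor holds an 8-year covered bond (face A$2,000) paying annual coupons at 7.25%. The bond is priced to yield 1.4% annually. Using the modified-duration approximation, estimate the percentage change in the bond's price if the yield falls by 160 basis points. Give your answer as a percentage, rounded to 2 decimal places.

+10.49%

Periodic yield y = 0.014. Modified duration first:
  t   CF        PV=CF/(1+0.014)^t    t·PV
  1       145.00       142.9980       142.9980
  2       145.00       141.0237       282.0474
  3       145.00       139.0766       417.2299
  4       145.00       137.1564       548.6257
  5       145.00       135.2628       676.3138
  6       145.00       133.3952       800.3713
  7       145.00       131.5535       920.8743
  8     2,145.00     1,919.2151    15,353.7210
  Σ                  2,879.6813    19,142.1814
P = 2,879.6813; D_Mac = 6.64733 yrs; D_mod = 6.64733/(1+0.014) = 6.55555 yrs.
ΔP/P ≈ -D_mod · Δy = -6.55555 × (-0.016) = +0.104889 = +10.4889%.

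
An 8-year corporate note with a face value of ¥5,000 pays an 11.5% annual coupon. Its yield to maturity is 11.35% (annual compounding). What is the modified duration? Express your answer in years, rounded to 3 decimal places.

5.071 years

Periodic yield y = 0.1135. First find Macaulay duration:
  t   CF        PV=CF/(1+0.1135)^t    t·PV
  1       575.00       516.3898       516.3898
  2       575.00       463.7537       927.5074
  3       575.00       416.4829     1,249.4487
  4       575.00       374.0304     1,496.1218
  5       575.00       335.9052     1,679.5260
  6       575.00       301.6661     1,809.9966
  7       575.00       270.9170     1,896.4192
  8     5,575.00     2,358.9737    18,871.7897
  Σ                  5,038.1189    28,447.1992
P = 5,038.1189; Macaulay duration = 28,447.1992 / 5,038.1189 = 5.64639 years.
Modified duration = D_Mac / (1 + y) = 5.64639 / 1.1135 = 5.07085 years.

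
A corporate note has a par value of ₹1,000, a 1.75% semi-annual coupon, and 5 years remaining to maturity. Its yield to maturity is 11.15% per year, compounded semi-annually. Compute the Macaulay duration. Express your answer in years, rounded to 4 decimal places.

4.7488 years

Periodic yield y = 0.05575. Discount each cash flow and weight by its period:
  t   CF        PV=CF/(1+0.05575)^t    t·PV
  1         8.75         8.2879         8.2879
  2         8.75         7.8503        15.7006
  3         8.75         7.4358        22.3073
  4         8.75         7.0431        28.1724
  5         8.75         6.6712        33.3559
  6         8.75         6.3189        37.9134
  7         8.75         5.9852        41.8966
  8         8.75         5.6692        45.3533
  9         8.75         5.3698        48.3282
  10    1,008.75       586.3712     5,863.7122
  Σ                    647.0026     6,145.0278
Price P = Σ PV = 647.0026.
Macaulay duration = Σ(t·PV) / P = 6,145.0278 / 647.0026 = 9.49769 half-year periods.
In years: 9.49769 / 2 = 4.74884 years.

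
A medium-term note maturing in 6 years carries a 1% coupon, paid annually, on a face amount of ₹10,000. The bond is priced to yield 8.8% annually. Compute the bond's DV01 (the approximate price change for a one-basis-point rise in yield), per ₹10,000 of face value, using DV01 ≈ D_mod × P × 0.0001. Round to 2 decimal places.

Periodic yield y = 0.088.
  t   CF        PV=CF/(1+0.088)^t    t·PV
  1       100.00        91.9118        91.9118
  2       100.00        84.4777       168.9554
  3       100.00        77.6450       232.9349
  4       100.00        71.3649       285.4594
  5       100.00        65.5927       327.9635
  6    10,100.00     6,089.0284    36,534.1706
  Σ                  6,480.0204    37,641.3956
P = 6,480.0204; D_Mac = 5.80884 yrs; D_mod = 5.33901 yrs.
DV01 ≈ 5.33901 × 6,480.0204 × 0.0001 = 3.459687.

₹3.46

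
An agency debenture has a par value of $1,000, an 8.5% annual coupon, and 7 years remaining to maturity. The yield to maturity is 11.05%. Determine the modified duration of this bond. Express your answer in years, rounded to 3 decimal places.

4.906 years

Periodic yield y = 0.1105. First find Macaulay duration:
  t   CF        PV=CF/(1+0.1105)^t    t·PV
  1        85.00        76.5421        76.5421
  2        85.00        68.9258       137.8516
  3        85.00        62.0674       186.2021
  4        85.00        55.8914       223.5654
  5        85.00        50.3299       251.6495
  6        85.00        45.3218       271.9310
  7     1,085.00       520.9545     3,646.6815
  Σ                    880.0329     4,794.4233
P = 880.0329; Macaulay duration = 4,794.4233 / 880.0329 = 5.44800 years.
Modified duration = D_Mac / (1 + y) = 5.44800 / 1.1105 = 4.90590 years.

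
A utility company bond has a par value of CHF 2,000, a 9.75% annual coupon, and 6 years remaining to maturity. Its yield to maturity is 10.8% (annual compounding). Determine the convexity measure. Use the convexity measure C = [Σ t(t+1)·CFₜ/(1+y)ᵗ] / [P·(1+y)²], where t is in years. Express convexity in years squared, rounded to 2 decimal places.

25.13

With y = 0.108:
  t   CF        PV=CF/(1+0.108)^t    t·PV        t(t+1)·PV
  1       195.00       175.9928       175.9928         351.9856
  2       195.00       158.8382       317.6765         953.0295
  3       195.00       143.3558       430.0675       1,720.2698
  4       195.00       129.3825       517.5300       2,587.6502
  5       195.00       116.7712       583.8561       3,503.1365
  6     2,195.00     1,186.3039     7,117.8235      49,824.7643
  Σ                  1,910.6445     9,142.9463      58,940.8359
P = 1,910.6445.
Convexity = Σ t(t+1)·PV / [P·(1+y)²] = 58,940.8359 / (1,910.6445 × 1.227664) = 25.12794.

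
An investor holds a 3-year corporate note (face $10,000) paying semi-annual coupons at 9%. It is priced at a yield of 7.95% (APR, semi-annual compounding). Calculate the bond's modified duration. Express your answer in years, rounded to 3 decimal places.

Periodic yield y = 0.03975. First find Macaulay duration:
  t   CF        PV=CF/(1+0.03975)^t    t·PV
  1       450.00       432.7963       432.7963
  2       450.00       416.2504       832.5008
  3       450.00       400.3370     1,201.0110
  4       450.00       385.0320     1,540.1279
  5       450.00       370.3121     1,851.5604
  6    10,450.00     8,270.7085    49,624.2512
  Σ                 10,275.4363    55,482.2476
P = 10,275.4363; Macaulay duration = 55,482.2476 / 10,275.4363 = 5.39950 half-year periods = 2.69975 years.
Modified duration = D_Mac / (1 + y) = 2.69975 / 1.03975 = 2.59654 years.

2.597 years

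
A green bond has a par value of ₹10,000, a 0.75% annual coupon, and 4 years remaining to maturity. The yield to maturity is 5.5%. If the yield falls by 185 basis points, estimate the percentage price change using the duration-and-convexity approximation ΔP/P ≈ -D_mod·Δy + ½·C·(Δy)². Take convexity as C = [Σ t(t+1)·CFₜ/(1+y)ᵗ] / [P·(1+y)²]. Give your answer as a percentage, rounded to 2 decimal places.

With y = 0.055:
  t   CF        PV=CF/(1+0.055)^t    t·PV        t(t+1)·PV
  1        75.00        71.0900        71.0900         142.1801
  2        75.00        67.3839       134.7679         404.3036
  3        75.00        63.8710       191.6131         766.4523
  4    10,075.00     8,132.7087    32,530.8348     162,654.1738
  Σ                  8,335.0537    32,928.3057     163,967.1098
P = 8,335.0537; D_Mac = 3.95058 yrs; D_mod = 3.74463 yrs; C = 17.67435.
Duration effect: -3.74463 × (-0.0185) = +0.069276
Convexity effect: 0.5 × 17.67435 × (-0.0185)² = +0.0030245
ΔP/P ≈ +0.069276 + 0.0030245 = +0.072300 = +7.2300%.

+7.23%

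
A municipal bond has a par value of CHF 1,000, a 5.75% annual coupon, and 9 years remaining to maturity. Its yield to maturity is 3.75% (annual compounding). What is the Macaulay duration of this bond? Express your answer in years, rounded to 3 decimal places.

Periodic yield y = 0.0375. Discount each cash flow and weight by its year:
  t   CF        PV=CF/(1+0.0375)^t    t·PV
  1        57.50        55.4217        55.4217
  2        57.50        53.4185       106.8370
  3        57.50        51.4877       154.4631
  4        57.50        49.6267       198.5068
  5        57.50        47.8330       239.1648
  6        57.50        46.1041       276.6244
  7        57.50        44.4377       311.0636
  8        57.50        42.8315       342.6518
  9     1,057.50       759.2546     6,833.2913
  Σ                  1,150.4153     8,518.0245
Price P = Σ PV = 1,150.4153.
Macaulay duration = Σ(t·PV) / P = 8,518.0245 / 1,150.4153 = 7.40430 years.

7.404 years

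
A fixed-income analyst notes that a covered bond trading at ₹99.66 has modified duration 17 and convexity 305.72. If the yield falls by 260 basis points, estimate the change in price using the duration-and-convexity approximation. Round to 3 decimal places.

+₹54.348

Duration effect: -D_mod·Δy = -17 × (-0.026) = +0.442000
Convexity effect: ½·C·(Δy)² = 0.5 × 305.72 × (-0.026)² = +0.10333336
ΔP/P ≈ +0.442000 + 0.10333336 = +0.54533336
ΔP ≈ 99.66 × (+0.54533336) = +54.3479226576.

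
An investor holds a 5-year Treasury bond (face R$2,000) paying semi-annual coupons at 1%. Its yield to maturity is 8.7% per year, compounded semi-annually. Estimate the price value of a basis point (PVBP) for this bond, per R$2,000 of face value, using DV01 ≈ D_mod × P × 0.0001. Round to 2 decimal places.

R$0.65

Periodic yield y = 0.0435.
  t   CF        PV=CF/(1+0.0435)^t    t·PV
  1        10.00         9.5831         9.5831
  2        10.00         9.1836        18.3673
  3        10.00         8.8008        26.4024
  4        10.00         8.4339        33.7357
  5        10.00         8.0824        40.4118
  6        10.00         7.7454        46.4726
  7        10.00         7.4225        51.9578
  8        10.00         7.1131        56.9050
  9        10.00         6.8166        61.3494
  10    2,010.00     1,313.0206    13,130.2055
  Σ                  1,386.2021    13,475.3906
P = 1,386.2021; D_Mac = 9.72109 half-year periods = 4.86054 yrs; D_mod = 4.65792 yrs.
DV01 ≈ 4.65792 × 1,386.2021 × 0.0001 = 0.645682.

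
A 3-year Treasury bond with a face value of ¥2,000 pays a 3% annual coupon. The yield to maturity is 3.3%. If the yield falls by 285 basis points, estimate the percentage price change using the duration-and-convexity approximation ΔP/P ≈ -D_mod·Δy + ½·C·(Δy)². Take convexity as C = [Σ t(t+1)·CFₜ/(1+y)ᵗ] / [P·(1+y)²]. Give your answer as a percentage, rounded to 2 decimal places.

+8.48%

With y = 0.033:
  t   CF        PV=CF/(1+0.033)^t    t·PV        t(t+1)·PV
  1        60.00        58.0833        58.0833         116.1665
  2        60.00        56.2277       112.4555         337.3664
  3     2,060.00     1,868.8148     5,606.4443      22,425.7771
  Σ                  1,983.1258     5,776.9830      22,879.3101
P = 1,983.1258; D_Mac = 2.91307 yrs; D_mod = 2.82001 yrs; C = 10.81165.
Duration effect: -2.82001 × (-0.0285) = +0.080370
Convexity effect: 0.5 × 10.81165 × (-0.0285)² = +0.0043909
ΔP/P ≈ +0.080370 + 0.0043909 = +0.084761 = +8.4761%.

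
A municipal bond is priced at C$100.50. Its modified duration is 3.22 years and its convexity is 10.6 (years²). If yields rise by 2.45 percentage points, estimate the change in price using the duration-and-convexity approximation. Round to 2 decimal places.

Duration effect: -D_mod·Δy = -3.22 × (+0.0245) = -0.078890
Convexity effect: ½·C·(Δy)² = 0.5 × 10.6 × (0.0245)² = +0.003181325
ΔP/P ≈ -0.078890 + 0.003181325 = -0.075708675
ΔP ≈ 100.50 × (-0.075708675) = -7.6087218375.

-C$7.61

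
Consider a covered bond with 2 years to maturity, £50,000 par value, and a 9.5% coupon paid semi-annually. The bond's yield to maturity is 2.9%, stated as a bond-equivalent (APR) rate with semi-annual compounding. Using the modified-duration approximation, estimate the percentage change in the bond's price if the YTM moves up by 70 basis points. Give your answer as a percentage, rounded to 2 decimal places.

Periodic yield y = 0.0145. Modified duration first:
  t   CF        PV=CF/(1+0.0145)^t    t·PV
  1     2,375.00     2,341.0547     2,341.0547
  2     2,375.00     2,307.5946     4,615.1892
  3     2,375.00     2,274.6127     6,823.8381
  4    52,375.00    49,444.2542   197,777.0168
  Σ                 56,367.5162   211,557.0988
P = 56,367.5162; D_Mac = 3.75317 half-year periods = 1.87659 yrs; D_mod = 1.87659/(1+0.0145) = 1.84977 yrs.
ΔP/P ≈ -D_mod · Δy = -1.84977 × (+0.007) = -0.012948 = -1.2948%.

-1.29%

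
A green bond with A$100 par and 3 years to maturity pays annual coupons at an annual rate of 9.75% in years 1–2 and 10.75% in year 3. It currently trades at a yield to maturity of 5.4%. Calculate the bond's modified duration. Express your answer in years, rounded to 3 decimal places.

Periodic yield y = 0.054. First find Macaulay duration:
  t   CF        PV=CF/(1+0.054)^t    t·PV
  1         9.75         9.2505         9.2505
  2         9.75         8.7765        17.5531
  3       110.75        94.5849       283.7548
  Σ                    112.6119       310.5583
P = 112.6119; Macaulay duration = 310.5583 / 112.6119 = 2.75777 years.
Modified duration = D_Mac / (1 + y) = 2.75777 / 1.054 = 2.61648 years.

2.616 years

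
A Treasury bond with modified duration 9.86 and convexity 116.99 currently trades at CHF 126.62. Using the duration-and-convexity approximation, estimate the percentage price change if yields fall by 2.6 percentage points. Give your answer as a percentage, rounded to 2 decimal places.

+29.59%

Duration effect: -D_mod·Δy = -9.86 × (-0.026) = +0.256360
Convexity effect: ½·C·(Δy)² = 0.5 × 116.99 × (-0.026)² = +0.03954262
ΔP/P ≈ +0.256360 + 0.03954262 = +0.29590262
= +29.590262%.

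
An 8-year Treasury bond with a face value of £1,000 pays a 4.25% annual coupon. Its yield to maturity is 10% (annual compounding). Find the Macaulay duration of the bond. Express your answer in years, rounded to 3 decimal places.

6.693 years

Periodic yield y = 0.1. Discount each cash flow and weight by its year:
  t   CF        PV=CF/(1+0.1)^t    t·PV
  1        42.50        38.6364        38.6364
  2        42.50        35.1240        70.2479
  3        42.50        31.9309        95.7926
  4        42.50        29.0281       116.1123
  5        42.50        26.3892       131.9458
  6        42.50        23.9901       143.9409
  7        42.50        21.8092       152.6645
  8     1,042.50       486.3339     3,890.6716
  Σ                    693.2417     4,640.0119
Price P = Σ PV = 693.2417.
Macaulay duration = Σ(t·PV) / P = 4,640.0119 / 693.2417 = 6.69321 years.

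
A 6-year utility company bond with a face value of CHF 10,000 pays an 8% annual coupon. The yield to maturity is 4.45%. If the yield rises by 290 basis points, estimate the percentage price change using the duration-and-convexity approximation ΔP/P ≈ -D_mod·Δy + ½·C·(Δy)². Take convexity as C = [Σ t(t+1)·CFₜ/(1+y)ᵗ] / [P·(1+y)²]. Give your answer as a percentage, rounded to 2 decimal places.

-12.82%

With y = 0.0445:
  t   CF        PV=CF/(1+0.0445)^t    t·PV        t(t+1)·PV
  1       800.00       765.9167       765.9167       1,531.8334
  2       800.00       733.2855     1,466.5710       4,399.7130
  3       800.00       702.0445     2,106.1336       8,424.5342
  4       800.00       672.1345     2,688.5381      13,442.6907
  5       800.00       643.4988     3,217.4942      19,304.9651
  6    10,800.00     8,317.1223    49,902.7340     349,319.1382
  Σ                 11,834.0024    60,147.3876     396,422.8746
P = 11,834.0024; D_Mac = 5.08259 yrs; D_mod = 4.86605 yrs; C = 30.70508.
Duration effect: -4.86605 × (+0.029) = -0.141115
Convexity effect: 0.5 × 30.70508 × (0.029)² = +0.0129115
ΔP/P ≈ -0.141115 + 0.0129115 = -0.128204 = -12.8204%.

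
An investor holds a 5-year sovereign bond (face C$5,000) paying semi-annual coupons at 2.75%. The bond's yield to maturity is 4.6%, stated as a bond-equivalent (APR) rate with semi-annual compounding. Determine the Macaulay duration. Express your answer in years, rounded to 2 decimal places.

4.69 years

Periodic yield y = 0.023. Discount each cash flow and weight by its period:
  t   CF        PV=CF/(1+0.023)^t    t·PV
  1        68.75        67.2043        67.2043
  2        68.75        65.6934       131.3867
  3        68.75        64.2164       192.6491
  4        68.75        62.7726       251.0904
  5        68.75        61.3613       306.8065
  6        68.75        59.9817       359.8903
  7        68.75        58.6332       410.4321
  8        68.75        57.3149       458.5193
  9        68.75        56.0263       504.2368
  10    5,068.75     4,037.7975    40,377.9750
  Σ                  4,591.0015    43,060.1905
Price P = Σ PV = 4,591.0015.
Macaulay duration = Σ(t·PV) / P = 43,060.1905 / 4,591.0015 = 9.37926 half-year periods.
In years: 9.37926 / 2 = 4.68963 years.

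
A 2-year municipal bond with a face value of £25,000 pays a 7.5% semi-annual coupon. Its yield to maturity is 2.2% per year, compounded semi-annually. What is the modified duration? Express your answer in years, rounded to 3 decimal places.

1.879 years

Periodic yield y = 0.011. First find Macaulay duration:
  t   CF        PV=CF/(1+0.011)^t    t·PV
  1       937.50       927.2997       927.2997
  2       937.50       917.2104     1,834.4208
  3       937.50       907.2308     2,721.6925
  4    25,937.50    24,826.9570    99,307.8279
  Σ                 27,578.6979   104,791.2409
P = 27,578.6979; Macaulay duration = 104,791.2409 / 27,578.6979 = 3.79972 half-year periods = 1.89986 years.
Modified duration = D_Mac / (1 + y) = 1.89986 / 1.011 = 1.87919 years.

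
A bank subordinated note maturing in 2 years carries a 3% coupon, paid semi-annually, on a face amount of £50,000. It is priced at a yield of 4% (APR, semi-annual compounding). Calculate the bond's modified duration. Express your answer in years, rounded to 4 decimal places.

1.9173 years

Periodic yield y = 0.02. First find Macaulay duration:
  t   CF        PV=CF/(1+0.02)^t    t·PV
  1       750.00       735.2941       735.2941
  2       750.00       720.8766     1,441.7532
  3       750.00       706.7418     2,120.2253
  4    50,750.00    46,885.1554   187,540.6215
  Σ                 49,048.0678   191,837.8940
P = 49,048.0678; Macaulay duration = 191,837.8940 / 49,048.0678 = 3.91122 half-year periods = 1.95561 years.
Modified duration = D_Mac / (1 + y) = 1.95561 / 1.02 = 1.91727 years.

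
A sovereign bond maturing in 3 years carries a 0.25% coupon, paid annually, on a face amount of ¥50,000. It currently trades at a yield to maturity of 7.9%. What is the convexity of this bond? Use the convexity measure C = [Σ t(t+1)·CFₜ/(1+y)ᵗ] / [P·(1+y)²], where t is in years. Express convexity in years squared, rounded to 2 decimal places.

10.27

With y = 0.079:
  t   CF        PV=CF/(1+0.079)^t    t·PV        t(t+1)·PV
  1       125.00       115.8480       115.8480         231.6960
  2       125.00       107.3661       214.7322         644.1965
  3    50,125.00    39,901.5762   119,704.7286     478,818.9144
  Σ                 40,124.7903   120,035.3088     479,694.8069
P = 40,124.7903.
Convexity = Σ t(t+1)·PV / [P·(1+y)²] = 479,694.8069 / (40,124.7903 × 1.164241) = 10.26856.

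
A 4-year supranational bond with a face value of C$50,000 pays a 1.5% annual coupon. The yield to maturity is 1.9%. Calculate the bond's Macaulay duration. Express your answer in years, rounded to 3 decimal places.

3.911 years

Periodic yield y = 0.019. Discount each cash flow and weight by its year:
  t   CF        PV=CF/(1+0.019)^t    t·PV
  1       750.00       736.0157       736.0157
  2       750.00       722.2922     1,444.5843
  3       750.00       708.8245     2,126.4735
  4    50,750.00    47,069.4703   188,277.8810
  Σ                 49,236.6026   192,584.9545
Price P = Σ PV = 49,236.6026.
Macaulay duration = Σ(t·PV) / P = 192,584.9545 / 49,236.6026 = 3.91142 years.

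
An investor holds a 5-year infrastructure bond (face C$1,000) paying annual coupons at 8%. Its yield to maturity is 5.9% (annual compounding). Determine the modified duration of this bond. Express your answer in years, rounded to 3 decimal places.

4.102 years

Periodic yield y = 0.059. First find Macaulay duration:
  t   CF        PV=CF/(1+0.059)^t    t·PV
  1        80.00        75.5430        75.5430
  2        80.00        71.3342       142.6685
  3        80.00        67.3600       202.0800
  4        80.00        63.6072       254.4287
  5     1,080.00       810.8564     4,054.2821
  Σ                  1,088.7008     4,729.0022
P = 1,088.7008; Macaulay duration = 4,729.0022 / 1,088.7008 = 4.34371 years.
Modified duration = D_Mac / (1 + y) = 4.34371 / 1.059 = 4.10171 years.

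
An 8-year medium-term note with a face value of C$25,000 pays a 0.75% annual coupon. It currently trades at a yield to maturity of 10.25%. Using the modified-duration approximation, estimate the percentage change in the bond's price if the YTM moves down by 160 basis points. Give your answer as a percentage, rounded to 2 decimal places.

Periodic yield y = 0.1025. Modified duration first:
  t   CF        PV=CF/(1+0.1025)^t    t·PV
  1       187.50       170.0680       170.0680
  2       187.50       154.2567       308.5134
  3       187.50       139.9154       419.7462
  4       187.50       126.9074       507.6295
  5       187.50       115.1087       575.5437
  6       187.50       104.4070       626.4421
  7       187.50        94.7002       662.9017
  8    25,187.50    11,538.6840    92,309.4717
  Σ                 12,444.0475    95,580.3163
P = 12,444.0475; D_Mac = 7.68081 yrs; D_mod = 7.68081/(1+0.1025) = 6.96672 yrs.
ΔP/P ≈ -D_mod · Δy = -6.96672 × (-0.016) = +0.111467 = +11.1467%.

+11.15%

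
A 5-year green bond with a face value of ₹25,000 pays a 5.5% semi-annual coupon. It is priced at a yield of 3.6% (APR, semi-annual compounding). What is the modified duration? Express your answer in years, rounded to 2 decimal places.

Periodic yield y = 0.018. First find Macaulay duration:
  t   CF        PV=CF/(1+0.018)^t    t·PV
  1       687.50       675.3438       675.3438
  2       687.50       663.4026     1,326.8051
  3       687.50       651.6725     1,955.0174
  4       687.50       640.1498     2,560.5991
  5       687.50       628.8308     3,144.1541
  6       687.50       617.7120     3,706.2720
  7       687.50       606.7898     4,247.5285
  8       687.50       596.0607     4,768.4855
  9       687.50       585.5213     5,269.6917
  10   25,687.50    21,490.3782   214,903.7823
  Σ                 27,155.8614   242,557.6794
P = 27,155.8614; Macaulay duration = 242,557.6794 / 27,155.8614 = 8.93206 half-year periods = 4.46603 years.
Modified duration = D_Mac / (1 + y) = 4.46603 / 1.018 = 4.38706 years.

4.39 years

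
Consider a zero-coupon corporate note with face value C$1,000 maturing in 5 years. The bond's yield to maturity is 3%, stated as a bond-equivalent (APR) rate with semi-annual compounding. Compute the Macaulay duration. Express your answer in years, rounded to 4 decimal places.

5.0000 years

A zero-coupon bond has a single cash flow at maturity, so its Macaulay duration equals its maturity: 5 years.
(Equivalently: 10 semi-annual periods ÷ 2 = 5 years.)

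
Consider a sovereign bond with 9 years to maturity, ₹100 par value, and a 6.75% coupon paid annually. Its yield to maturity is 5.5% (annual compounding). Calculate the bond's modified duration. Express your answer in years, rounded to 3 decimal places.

6.748 years

Periodic yield y = 0.055. First find Macaulay duration:
  t   CF        PV=CF/(1+0.055)^t    t·PV
  1         6.75         6.3981         6.3981
  2         6.75         6.0646        12.1291
  3         6.75         5.7484        17.2452
  4         6.75         5.4487        21.7949
  5         6.75         5.1647        25.8233
  6         6.75         4.8954        29.3725
  7         6.75         4.6402        32.4814
  8         6.75         4.3983        35.1863
  9       106.75        65.9319       593.3873
  Σ                    108.6902       773.8180
P = 108.6902; Macaulay duration = 773.8180 / 108.6902 = 7.11948 years.
Modified duration = D_Mac / (1 + y) = 7.11948 / 1.055 = 6.74832 years.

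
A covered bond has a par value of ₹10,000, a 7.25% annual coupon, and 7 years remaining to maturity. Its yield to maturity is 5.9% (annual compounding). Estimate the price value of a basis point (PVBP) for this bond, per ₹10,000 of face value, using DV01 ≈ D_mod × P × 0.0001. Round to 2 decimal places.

Periodic yield y = 0.059.
  t   CF        PV=CF/(1+0.059)^t    t·PV
  1       725.00       684.6081       684.6081
  2       725.00       646.4666     1,292.9332
  3       725.00       610.4500     1,831.3501
  4       725.00       576.4401     2,305.7603
  5       725.00       544.3249     2,721.6245
  6       725.00       513.9990     3,083.9938
  7    10,725.00     7,180.0188    50,260.1315
  Σ                 10,756.3075    62,180.4015
P = 10,756.3075; D_Mac = 5.78083 yrs; D_mod = 5.45876 yrs.
DV01 ≈ 5.45876 × 10,756.3075 × 0.0001 = 5.871615.

₹5.87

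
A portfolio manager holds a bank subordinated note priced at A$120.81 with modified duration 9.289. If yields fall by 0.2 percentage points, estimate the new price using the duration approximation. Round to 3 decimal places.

A$123.054

Duration approximation: ΔP/P ≈ -D_mod · Δy = -9.289 × (-0.002) = +0.018578.
New price ≈ 120.81 × (1 + 0.018578) = 123.05440818.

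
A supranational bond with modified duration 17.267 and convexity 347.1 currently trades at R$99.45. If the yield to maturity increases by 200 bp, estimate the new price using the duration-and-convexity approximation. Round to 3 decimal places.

Duration effect: -D_mod·Δy = -17.267 × (+0.02) = -0.345340
Convexity effect: ½·C·(Δy)² = 0.5 × 347.1 × (0.02)² = +0.0694200
ΔP/P ≈ -0.345340 + 0.0694200 = -0.275920
New price ≈ 99.45 × (1 - 0.275920) = 72.009756.

R$72.010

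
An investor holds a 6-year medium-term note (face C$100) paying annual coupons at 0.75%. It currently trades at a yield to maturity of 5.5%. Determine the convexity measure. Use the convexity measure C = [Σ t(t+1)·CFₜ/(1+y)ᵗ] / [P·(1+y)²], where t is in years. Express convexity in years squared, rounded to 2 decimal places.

36.65

With y = 0.055:
  t   CF        PV=CF/(1+0.055)^t    t·PV        t(t+1)·PV
  1         0.75         0.7109         0.7109           1.4218
  2         0.75         0.6738         1.3477           4.0430
  3         0.75         0.6387         1.9161           7.6645
  4         0.75         0.6054         2.4217          12.1083
  5         0.75         0.5739         2.8693          17.2155
  6       100.75        73.0685       438.4111       3,068.8777
  Σ                     76.2712       447.6767       3,111.3309
P = 76.2712.
Convexity = Σ t(t+1)·PV / [P·(1+y)²] = 3,111.3309 / (76.2712 × 1.113025) = 36.65055.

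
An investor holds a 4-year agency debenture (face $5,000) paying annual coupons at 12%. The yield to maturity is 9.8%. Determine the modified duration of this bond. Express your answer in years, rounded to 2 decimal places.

Periodic yield y = 0.098. First find Macaulay duration:
  t   CF        PV=CF/(1+0.098)^t    t·PV
  1       600.00       546.4481       546.4481
  2       600.00       497.6759       995.3517
  3       600.00       453.2567     1,359.7701
  4     5,600.00     3,852.8195    15,411.2781
  Σ                  5,350.2002    18,312.8480
P = 5,350.2002; Macaulay duration = 18,312.8480 / 5,350.2002 = 3.42283 years.
Modified duration = D_Mac / (1 + y) = 3.42283 / 1.098 = 3.11734 years.

3.12 years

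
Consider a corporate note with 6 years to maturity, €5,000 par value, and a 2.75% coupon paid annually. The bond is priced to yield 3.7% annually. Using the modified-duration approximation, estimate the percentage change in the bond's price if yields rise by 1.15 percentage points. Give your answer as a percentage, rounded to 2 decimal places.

-6.21%

Periodic yield y = 0.037. Modified duration first:
  t   CF        PV=CF/(1+0.037)^t    t·PV
  1       137.50       132.5940       132.5940
  2       137.50       127.8631       255.7262
  3       137.50       123.3010       369.9029
  4       137.50       118.9016       475.6064
  5       137.50       114.6592       573.2960
  6     5,137.50     4,131.2293    24,787.3756
  Σ                  4,748.5481    26,594.5010
P = 4,748.5481; D_Mac = 5.60055 yrs; D_mod = 5.60055/(1+0.037) = 5.40073 yrs.
ΔP/P ≈ -D_mod · Δy = -5.40073 × (+0.0115) = -0.062108 = -6.2108%.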